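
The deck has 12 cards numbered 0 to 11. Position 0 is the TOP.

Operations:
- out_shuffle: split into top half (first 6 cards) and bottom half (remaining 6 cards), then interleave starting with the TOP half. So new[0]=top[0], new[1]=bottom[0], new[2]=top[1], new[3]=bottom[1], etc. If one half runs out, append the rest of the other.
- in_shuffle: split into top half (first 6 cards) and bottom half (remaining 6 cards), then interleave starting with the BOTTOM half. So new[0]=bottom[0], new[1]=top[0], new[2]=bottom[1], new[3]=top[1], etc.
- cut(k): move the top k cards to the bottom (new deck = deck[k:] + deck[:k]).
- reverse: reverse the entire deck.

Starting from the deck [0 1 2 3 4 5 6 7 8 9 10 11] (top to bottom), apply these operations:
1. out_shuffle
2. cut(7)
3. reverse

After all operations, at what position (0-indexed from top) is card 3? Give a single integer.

Answer: 0

Derivation:
After op 1 (out_shuffle): [0 6 1 7 2 8 3 9 4 10 5 11]
After op 2 (cut(7)): [9 4 10 5 11 0 6 1 7 2 8 3]
After op 3 (reverse): [3 8 2 7 1 6 0 11 5 10 4 9]
Card 3 is at position 0.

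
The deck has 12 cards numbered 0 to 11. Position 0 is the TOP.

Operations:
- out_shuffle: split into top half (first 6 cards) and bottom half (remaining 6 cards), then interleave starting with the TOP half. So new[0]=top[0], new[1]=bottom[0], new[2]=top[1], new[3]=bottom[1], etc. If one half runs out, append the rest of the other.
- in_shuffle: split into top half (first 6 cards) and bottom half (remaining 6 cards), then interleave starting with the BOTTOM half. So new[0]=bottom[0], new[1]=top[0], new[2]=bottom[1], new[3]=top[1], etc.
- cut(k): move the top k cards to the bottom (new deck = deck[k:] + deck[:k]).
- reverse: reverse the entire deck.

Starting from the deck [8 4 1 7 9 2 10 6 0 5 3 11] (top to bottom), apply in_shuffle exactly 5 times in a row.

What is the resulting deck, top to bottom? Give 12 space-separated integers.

Answer: 3 0 10 9 1 8 11 5 6 2 7 4

Derivation:
After op 1 (in_shuffle): [10 8 6 4 0 1 5 7 3 9 11 2]
After op 2 (in_shuffle): [5 10 7 8 3 6 9 4 11 0 2 1]
After op 3 (in_shuffle): [9 5 4 10 11 7 0 8 2 3 1 6]
After op 4 (in_shuffle): [0 9 8 5 2 4 3 10 1 11 6 7]
After op 5 (in_shuffle): [3 0 10 9 1 8 11 5 6 2 7 4]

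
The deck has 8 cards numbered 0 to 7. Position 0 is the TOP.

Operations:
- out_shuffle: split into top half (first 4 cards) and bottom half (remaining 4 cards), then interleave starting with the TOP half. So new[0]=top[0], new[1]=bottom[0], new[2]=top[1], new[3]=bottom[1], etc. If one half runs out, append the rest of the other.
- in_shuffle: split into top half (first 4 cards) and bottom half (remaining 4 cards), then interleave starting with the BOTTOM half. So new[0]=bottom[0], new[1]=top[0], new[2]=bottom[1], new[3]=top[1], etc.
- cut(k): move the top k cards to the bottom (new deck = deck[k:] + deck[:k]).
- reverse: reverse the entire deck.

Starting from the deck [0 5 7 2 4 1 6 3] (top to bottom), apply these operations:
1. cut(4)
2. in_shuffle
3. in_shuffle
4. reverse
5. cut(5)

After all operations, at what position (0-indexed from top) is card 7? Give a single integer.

Answer: 2

Derivation:
After op 1 (cut(4)): [4 1 6 3 0 5 7 2]
After op 2 (in_shuffle): [0 4 5 1 7 6 2 3]
After op 3 (in_shuffle): [7 0 6 4 2 5 3 1]
After op 4 (reverse): [1 3 5 2 4 6 0 7]
After op 5 (cut(5)): [6 0 7 1 3 5 2 4]
Card 7 is at position 2.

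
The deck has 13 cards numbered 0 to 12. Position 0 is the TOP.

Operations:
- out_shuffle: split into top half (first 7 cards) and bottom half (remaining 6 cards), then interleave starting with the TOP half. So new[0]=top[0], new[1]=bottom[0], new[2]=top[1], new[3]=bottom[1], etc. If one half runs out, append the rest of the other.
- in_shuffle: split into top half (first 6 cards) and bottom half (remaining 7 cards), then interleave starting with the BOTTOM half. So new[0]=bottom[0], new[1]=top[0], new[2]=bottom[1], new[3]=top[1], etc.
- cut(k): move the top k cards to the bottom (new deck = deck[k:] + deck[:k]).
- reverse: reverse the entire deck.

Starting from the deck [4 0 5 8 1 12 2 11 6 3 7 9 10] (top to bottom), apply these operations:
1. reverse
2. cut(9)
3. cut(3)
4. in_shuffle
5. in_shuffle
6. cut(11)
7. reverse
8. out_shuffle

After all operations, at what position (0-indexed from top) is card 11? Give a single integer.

After op 1 (reverse): [10 9 7 3 6 11 2 12 1 8 5 0 4]
After op 2 (cut(9)): [8 5 0 4 10 9 7 3 6 11 2 12 1]
After op 3 (cut(3)): [4 10 9 7 3 6 11 2 12 1 8 5 0]
After op 4 (in_shuffle): [11 4 2 10 12 9 1 7 8 3 5 6 0]
After op 5 (in_shuffle): [1 11 7 4 8 2 3 10 5 12 6 9 0]
After op 6 (cut(11)): [9 0 1 11 7 4 8 2 3 10 5 12 6]
After op 7 (reverse): [6 12 5 10 3 2 8 4 7 11 1 0 9]
After op 8 (out_shuffle): [6 4 12 7 5 11 10 1 3 0 2 9 8]
Card 11 is at position 5.

Answer: 5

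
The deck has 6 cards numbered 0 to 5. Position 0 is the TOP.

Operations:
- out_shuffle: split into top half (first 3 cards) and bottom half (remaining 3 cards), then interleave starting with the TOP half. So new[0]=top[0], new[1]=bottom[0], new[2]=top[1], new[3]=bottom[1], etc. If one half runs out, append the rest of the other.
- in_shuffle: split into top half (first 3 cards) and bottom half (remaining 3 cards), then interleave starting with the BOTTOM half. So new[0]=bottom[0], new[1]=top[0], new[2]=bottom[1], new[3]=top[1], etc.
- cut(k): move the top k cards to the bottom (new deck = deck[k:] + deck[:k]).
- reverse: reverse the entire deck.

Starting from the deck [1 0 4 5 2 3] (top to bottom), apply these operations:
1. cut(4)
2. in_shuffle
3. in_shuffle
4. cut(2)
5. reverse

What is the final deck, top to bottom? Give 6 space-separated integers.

After op 1 (cut(4)): [2 3 1 0 4 5]
After op 2 (in_shuffle): [0 2 4 3 5 1]
After op 3 (in_shuffle): [3 0 5 2 1 4]
After op 4 (cut(2)): [5 2 1 4 3 0]
After op 5 (reverse): [0 3 4 1 2 5]

Answer: 0 3 4 1 2 5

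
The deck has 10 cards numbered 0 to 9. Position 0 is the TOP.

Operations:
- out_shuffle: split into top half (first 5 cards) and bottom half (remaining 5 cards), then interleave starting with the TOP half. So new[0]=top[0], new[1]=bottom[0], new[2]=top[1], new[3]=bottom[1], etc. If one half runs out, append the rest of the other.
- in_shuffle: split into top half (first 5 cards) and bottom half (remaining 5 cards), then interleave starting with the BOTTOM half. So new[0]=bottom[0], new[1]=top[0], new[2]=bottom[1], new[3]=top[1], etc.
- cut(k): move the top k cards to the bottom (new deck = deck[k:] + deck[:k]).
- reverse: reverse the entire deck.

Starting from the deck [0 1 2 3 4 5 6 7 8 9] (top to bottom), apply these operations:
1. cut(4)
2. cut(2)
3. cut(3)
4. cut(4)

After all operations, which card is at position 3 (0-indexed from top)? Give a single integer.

After op 1 (cut(4)): [4 5 6 7 8 9 0 1 2 3]
After op 2 (cut(2)): [6 7 8 9 0 1 2 3 4 5]
After op 3 (cut(3)): [9 0 1 2 3 4 5 6 7 8]
After op 4 (cut(4)): [3 4 5 6 7 8 9 0 1 2]
Position 3: card 6.

Answer: 6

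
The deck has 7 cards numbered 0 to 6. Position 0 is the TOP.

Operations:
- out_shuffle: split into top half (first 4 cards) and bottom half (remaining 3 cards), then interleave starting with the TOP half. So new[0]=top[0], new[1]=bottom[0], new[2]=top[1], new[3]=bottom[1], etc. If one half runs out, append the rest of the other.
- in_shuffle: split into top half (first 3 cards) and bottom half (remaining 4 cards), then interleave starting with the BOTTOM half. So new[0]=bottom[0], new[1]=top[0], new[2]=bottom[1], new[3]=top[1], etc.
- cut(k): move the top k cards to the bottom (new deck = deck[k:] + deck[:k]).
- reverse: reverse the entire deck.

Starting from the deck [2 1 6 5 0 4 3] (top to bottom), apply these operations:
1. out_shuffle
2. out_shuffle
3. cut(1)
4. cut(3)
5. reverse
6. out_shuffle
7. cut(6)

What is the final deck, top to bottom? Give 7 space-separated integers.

Answer: 2 3 4 0 5 6 1

Derivation:
After op 1 (out_shuffle): [2 0 1 4 6 3 5]
After op 2 (out_shuffle): [2 6 0 3 1 5 4]
After op 3 (cut(1)): [6 0 3 1 5 4 2]
After op 4 (cut(3)): [1 5 4 2 6 0 3]
After op 5 (reverse): [3 0 6 2 4 5 1]
After op 6 (out_shuffle): [3 4 0 5 6 1 2]
After op 7 (cut(6)): [2 3 4 0 5 6 1]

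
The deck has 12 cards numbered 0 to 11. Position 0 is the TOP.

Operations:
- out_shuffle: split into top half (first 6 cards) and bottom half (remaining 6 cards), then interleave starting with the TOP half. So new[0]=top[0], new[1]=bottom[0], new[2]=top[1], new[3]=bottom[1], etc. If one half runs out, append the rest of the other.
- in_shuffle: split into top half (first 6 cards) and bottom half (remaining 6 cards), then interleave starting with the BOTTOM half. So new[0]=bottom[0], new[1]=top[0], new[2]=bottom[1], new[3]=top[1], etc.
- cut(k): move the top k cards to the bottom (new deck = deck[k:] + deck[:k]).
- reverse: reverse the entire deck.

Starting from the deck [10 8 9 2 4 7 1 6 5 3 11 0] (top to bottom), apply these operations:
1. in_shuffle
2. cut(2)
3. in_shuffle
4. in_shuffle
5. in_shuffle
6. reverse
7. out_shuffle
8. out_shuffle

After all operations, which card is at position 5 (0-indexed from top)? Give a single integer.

Answer: 6

Derivation:
After op 1 (in_shuffle): [1 10 6 8 5 9 3 2 11 4 0 7]
After op 2 (cut(2)): [6 8 5 9 3 2 11 4 0 7 1 10]
After op 3 (in_shuffle): [11 6 4 8 0 5 7 9 1 3 10 2]
After op 4 (in_shuffle): [7 11 9 6 1 4 3 8 10 0 2 5]
After op 5 (in_shuffle): [3 7 8 11 10 9 0 6 2 1 5 4]
After op 6 (reverse): [4 5 1 2 6 0 9 10 11 8 7 3]
After op 7 (out_shuffle): [4 9 5 10 1 11 2 8 6 7 0 3]
After op 8 (out_shuffle): [4 2 9 8 5 6 10 7 1 0 11 3]
Position 5: card 6.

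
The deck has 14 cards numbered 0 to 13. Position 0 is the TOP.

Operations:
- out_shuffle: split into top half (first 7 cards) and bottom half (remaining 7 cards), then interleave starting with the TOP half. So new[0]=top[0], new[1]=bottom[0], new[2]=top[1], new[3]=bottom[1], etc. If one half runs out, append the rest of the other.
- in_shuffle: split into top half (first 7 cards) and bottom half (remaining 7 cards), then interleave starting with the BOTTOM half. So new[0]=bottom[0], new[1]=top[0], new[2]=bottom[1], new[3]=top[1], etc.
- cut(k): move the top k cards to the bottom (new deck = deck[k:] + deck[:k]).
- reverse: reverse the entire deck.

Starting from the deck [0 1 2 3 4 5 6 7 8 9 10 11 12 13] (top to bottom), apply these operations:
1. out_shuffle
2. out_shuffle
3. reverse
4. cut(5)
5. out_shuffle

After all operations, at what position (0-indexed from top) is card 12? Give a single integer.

After op 1 (out_shuffle): [0 7 1 8 2 9 3 10 4 11 5 12 6 13]
After op 2 (out_shuffle): [0 10 7 4 1 11 8 5 2 12 9 6 3 13]
After op 3 (reverse): [13 3 6 9 12 2 5 8 11 1 4 7 10 0]
After op 4 (cut(5)): [2 5 8 11 1 4 7 10 0 13 3 6 9 12]
After op 5 (out_shuffle): [2 10 5 0 8 13 11 3 1 6 4 9 7 12]
Card 12 is at position 13.

Answer: 13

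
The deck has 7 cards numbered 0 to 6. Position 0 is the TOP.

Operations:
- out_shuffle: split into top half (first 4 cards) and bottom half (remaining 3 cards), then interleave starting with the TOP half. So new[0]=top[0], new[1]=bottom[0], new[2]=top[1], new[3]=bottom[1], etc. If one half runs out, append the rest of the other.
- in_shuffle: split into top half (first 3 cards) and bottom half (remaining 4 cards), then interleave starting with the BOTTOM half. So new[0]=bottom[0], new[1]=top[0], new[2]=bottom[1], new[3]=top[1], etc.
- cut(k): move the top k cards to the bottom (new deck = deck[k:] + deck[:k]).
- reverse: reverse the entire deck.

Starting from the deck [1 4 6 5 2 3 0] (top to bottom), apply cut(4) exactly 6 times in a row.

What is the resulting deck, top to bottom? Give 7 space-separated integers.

After op 1 (cut(4)): [2 3 0 1 4 6 5]
After op 2 (cut(4)): [4 6 5 2 3 0 1]
After op 3 (cut(4)): [3 0 1 4 6 5 2]
After op 4 (cut(4)): [6 5 2 3 0 1 4]
After op 5 (cut(4)): [0 1 4 6 5 2 3]
After op 6 (cut(4)): [5 2 3 0 1 4 6]

Answer: 5 2 3 0 1 4 6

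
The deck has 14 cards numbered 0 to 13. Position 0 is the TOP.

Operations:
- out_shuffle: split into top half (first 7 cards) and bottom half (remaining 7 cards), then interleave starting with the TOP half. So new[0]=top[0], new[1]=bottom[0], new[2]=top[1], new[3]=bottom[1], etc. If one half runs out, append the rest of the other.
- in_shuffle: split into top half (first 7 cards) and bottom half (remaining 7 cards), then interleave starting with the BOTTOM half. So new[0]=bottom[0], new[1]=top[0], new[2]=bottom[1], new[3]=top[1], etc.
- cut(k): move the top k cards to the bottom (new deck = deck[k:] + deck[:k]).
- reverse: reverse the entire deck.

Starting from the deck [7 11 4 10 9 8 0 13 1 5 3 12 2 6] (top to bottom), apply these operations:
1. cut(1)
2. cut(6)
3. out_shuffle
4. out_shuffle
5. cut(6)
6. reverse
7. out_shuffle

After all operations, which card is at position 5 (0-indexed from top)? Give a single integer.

After op 1 (cut(1)): [11 4 10 9 8 0 13 1 5 3 12 2 6 7]
After op 2 (cut(6)): [13 1 5 3 12 2 6 7 11 4 10 9 8 0]
After op 3 (out_shuffle): [13 7 1 11 5 4 3 10 12 9 2 8 6 0]
After op 4 (out_shuffle): [13 10 7 12 1 9 11 2 5 8 4 6 3 0]
After op 5 (cut(6)): [11 2 5 8 4 6 3 0 13 10 7 12 1 9]
After op 6 (reverse): [9 1 12 7 10 13 0 3 6 4 8 5 2 11]
After op 7 (out_shuffle): [9 3 1 6 12 4 7 8 10 5 13 2 0 11]
Position 5: card 4.

Answer: 4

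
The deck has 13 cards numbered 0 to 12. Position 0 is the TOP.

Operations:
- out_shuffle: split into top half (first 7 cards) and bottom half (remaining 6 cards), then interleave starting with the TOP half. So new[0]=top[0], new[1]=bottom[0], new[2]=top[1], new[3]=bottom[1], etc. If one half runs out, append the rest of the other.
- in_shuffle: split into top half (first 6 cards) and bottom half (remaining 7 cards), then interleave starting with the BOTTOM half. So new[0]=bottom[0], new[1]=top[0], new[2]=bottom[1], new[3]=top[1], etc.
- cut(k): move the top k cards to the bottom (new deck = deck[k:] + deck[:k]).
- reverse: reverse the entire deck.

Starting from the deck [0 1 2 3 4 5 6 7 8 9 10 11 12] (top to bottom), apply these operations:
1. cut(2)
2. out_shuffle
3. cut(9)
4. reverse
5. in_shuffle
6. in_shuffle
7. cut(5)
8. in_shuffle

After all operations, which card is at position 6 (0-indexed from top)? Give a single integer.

Answer: 3

Derivation:
After op 1 (cut(2)): [2 3 4 5 6 7 8 9 10 11 12 0 1]
After op 2 (out_shuffle): [2 9 3 10 4 11 5 12 6 0 7 1 8]
After op 3 (cut(9)): [0 7 1 8 2 9 3 10 4 11 5 12 6]
After op 4 (reverse): [6 12 5 11 4 10 3 9 2 8 1 7 0]
After op 5 (in_shuffle): [3 6 9 12 2 5 8 11 1 4 7 10 0]
After op 6 (in_shuffle): [8 3 11 6 1 9 4 12 7 2 10 5 0]
After op 7 (cut(5)): [9 4 12 7 2 10 5 0 8 3 11 6 1]
After op 8 (in_shuffle): [5 9 0 4 8 12 3 7 11 2 6 10 1]
Position 6: card 3.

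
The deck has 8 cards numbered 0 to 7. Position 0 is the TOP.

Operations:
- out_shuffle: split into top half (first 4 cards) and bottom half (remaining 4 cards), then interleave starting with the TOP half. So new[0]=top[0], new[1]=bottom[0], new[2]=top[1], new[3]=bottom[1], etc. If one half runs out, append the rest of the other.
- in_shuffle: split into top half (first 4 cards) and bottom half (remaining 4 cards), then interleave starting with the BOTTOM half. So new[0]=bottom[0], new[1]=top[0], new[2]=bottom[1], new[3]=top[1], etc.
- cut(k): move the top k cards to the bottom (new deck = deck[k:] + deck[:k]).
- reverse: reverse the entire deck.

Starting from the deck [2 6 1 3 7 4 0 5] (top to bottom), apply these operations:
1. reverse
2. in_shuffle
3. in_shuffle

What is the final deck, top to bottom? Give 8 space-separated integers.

After op 1 (reverse): [5 0 4 7 3 1 6 2]
After op 2 (in_shuffle): [3 5 1 0 6 4 2 7]
After op 3 (in_shuffle): [6 3 4 5 2 1 7 0]

Answer: 6 3 4 5 2 1 7 0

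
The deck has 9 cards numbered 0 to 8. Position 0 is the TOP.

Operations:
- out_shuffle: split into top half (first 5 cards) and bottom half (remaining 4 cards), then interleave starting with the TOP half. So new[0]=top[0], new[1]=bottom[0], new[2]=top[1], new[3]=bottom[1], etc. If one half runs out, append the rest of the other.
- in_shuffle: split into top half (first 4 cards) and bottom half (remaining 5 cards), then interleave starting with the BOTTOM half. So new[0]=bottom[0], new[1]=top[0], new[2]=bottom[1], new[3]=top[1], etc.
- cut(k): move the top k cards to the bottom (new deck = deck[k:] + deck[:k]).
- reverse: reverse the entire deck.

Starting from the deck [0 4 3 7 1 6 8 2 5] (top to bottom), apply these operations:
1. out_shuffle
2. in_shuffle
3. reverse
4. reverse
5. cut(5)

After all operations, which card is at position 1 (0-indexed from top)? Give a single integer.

After op 1 (out_shuffle): [0 6 4 8 3 2 7 5 1]
After op 2 (in_shuffle): [3 0 2 6 7 4 5 8 1]
After op 3 (reverse): [1 8 5 4 7 6 2 0 3]
After op 4 (reverse): [3 0 2 6 7 4 5 8 1]
After op 5 (cut(5)): [4 5 8 1 3 0 2 6 7]
Position 1: card 5.

Answer: 5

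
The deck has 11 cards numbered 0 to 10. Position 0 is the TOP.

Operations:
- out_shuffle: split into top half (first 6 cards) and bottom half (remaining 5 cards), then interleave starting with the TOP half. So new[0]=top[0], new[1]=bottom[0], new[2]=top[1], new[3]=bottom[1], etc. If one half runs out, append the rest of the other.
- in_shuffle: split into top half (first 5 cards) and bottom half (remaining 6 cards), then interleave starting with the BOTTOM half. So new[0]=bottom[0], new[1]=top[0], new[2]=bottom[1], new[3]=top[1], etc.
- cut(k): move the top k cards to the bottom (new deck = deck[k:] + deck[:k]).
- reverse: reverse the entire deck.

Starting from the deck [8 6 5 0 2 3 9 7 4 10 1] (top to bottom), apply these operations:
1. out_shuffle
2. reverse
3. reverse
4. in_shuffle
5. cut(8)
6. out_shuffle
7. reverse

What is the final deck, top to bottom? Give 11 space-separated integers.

Answer: 0 7 8 2 4 6 3 10 5 9 1

Derivation:
After op 1 (out_shuffle): [8 9 6 7 5 4 0 10 2 1 3]
After op 2 (reverse): [3 1 2 10 0 4 5 7 6 9 8]
After op 3 (reverse): [8 9 6 7 5 4 0 10 2 1 3]
After op 4 (in_shuffle): [4 8 0 9 10 6 2 7 1 5 3]
After op 5 (cut(8)): [1 5 3 4 8 0 9 10 6 2 7]
After op 6 (out_shuffle): [1 9 5 10 3 6 4 2 8 7 0]
After op 7 (reverse): [0 7 8 2 4 6 3 10 5 9 1]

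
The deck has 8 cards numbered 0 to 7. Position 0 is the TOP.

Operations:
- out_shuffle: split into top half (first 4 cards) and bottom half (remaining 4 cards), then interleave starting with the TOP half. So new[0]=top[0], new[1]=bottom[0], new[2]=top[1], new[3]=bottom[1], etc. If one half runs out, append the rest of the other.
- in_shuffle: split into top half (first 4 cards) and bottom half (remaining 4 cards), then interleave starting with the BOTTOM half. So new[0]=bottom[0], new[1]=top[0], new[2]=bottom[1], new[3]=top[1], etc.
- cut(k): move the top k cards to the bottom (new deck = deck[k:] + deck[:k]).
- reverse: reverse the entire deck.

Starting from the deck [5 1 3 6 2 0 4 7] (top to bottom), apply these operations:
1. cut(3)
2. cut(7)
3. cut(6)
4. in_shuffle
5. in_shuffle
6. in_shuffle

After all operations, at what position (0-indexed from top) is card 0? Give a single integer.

Answer: 2

Derivation:
After op 1 (cut(3)): [6 2 0 4 7 5 1 3]
After op 2 (cut(7)): [3 6 2 0 4 7 5 1]
After op 3 (cut(6)): [5 1 3 6 2 0 4 7]
After op 4 (in_shuffle): [2 5 0 1 4 3 7 6]
After op 5 (in_shuffle): [4 2 3 5 7 0 6 1]
After op 6 (in_shuffle): [7 4 0 2 6 3 1 5]
Card 0 is at position 2.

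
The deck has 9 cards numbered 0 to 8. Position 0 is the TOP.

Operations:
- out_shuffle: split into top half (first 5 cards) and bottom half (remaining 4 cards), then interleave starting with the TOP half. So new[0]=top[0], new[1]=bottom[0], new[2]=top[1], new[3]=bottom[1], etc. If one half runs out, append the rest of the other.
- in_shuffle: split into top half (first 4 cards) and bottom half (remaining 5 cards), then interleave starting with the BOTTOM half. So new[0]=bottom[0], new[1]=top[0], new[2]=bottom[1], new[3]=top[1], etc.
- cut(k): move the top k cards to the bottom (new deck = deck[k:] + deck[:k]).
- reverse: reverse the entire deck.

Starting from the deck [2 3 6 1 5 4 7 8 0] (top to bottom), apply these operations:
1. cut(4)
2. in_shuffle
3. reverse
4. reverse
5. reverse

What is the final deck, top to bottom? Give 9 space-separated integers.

After op 1 (cut(4)): [5 4 7 8 0 2 3 6 1]
After op 2 (in_shuffle): [0 5 2 4 3 7 6 8 1]
After op 3 (reverse): [1 8 6 7 3 4 2 5 0]
After op 4 (reverse): [0 5 2 4 3 7 6 8 1]
After op 5 (reverse): [1 8 6 7 3 4 2 5 0]

Answer: 1 8 6 7 3 4 2 5 0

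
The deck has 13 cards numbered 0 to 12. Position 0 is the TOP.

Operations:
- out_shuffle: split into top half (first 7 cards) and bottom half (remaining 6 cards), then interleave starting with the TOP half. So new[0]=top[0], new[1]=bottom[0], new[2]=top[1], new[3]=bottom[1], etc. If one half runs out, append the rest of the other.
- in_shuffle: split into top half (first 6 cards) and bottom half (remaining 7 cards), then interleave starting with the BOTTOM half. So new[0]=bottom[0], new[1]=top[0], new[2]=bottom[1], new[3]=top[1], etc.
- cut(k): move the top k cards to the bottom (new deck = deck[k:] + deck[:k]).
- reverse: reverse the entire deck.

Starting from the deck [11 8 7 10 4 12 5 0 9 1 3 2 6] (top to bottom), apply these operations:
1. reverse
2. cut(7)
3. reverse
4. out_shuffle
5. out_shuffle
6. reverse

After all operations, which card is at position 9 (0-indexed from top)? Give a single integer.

After op 1 (reverse): [6 2 3 1 9 0 5 12 4 10 7 8 11]
After op 2 (cut(7)): [12 4 10 7 8 11 6 2 3 1 9 0 5]
After op 3 (reverse): [5 0 9 1 3 2 6 11 8 7 10 4 12]
After op 4 (out_shuffle): [5 11 0 8 9 7 1 10 3 4 2 12 6]
After op 5 (out_shuffle): [5 10 11 3 0 4 8 2 9 12 7 6 1]
After op 6 (reverse): [1 6 7 12 9 2 8 4 0 3 11 10 5]
Position 9: card 3.

Answer: 3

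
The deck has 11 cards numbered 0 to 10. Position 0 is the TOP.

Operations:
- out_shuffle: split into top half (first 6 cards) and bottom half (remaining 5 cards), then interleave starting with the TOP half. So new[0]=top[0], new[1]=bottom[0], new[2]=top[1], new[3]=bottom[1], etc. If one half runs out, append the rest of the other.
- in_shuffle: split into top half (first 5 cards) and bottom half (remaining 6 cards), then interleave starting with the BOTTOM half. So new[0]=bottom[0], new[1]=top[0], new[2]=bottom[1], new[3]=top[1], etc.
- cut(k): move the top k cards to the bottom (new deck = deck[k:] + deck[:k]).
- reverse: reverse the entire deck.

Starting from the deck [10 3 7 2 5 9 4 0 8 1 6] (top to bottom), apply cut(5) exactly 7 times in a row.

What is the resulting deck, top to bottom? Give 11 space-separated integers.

After op 1 (cut(5)): [9 4 0 8 1 6 10 3 7 2 5]
After op 2 (cut(5)): [6 10 3 7 2 5 9 4 0 8 1]
After op 3 (cut(5)): [5 9 4 0 8 1 6 10 3 7 2]
After op 4 (cut(5)): [1 6 10 3 7 2 5 9 4 0 8]
After op 5 (cut(5)): [2 5 9 4 0 8 1 6 10 3 7]
After op 6 (cut(5)): [8 1 6 10 3 7 2 5 9 4 0]
After op 7 (cut(5)): [7 2 5 9 4 0 8 1 6 10 3]

Answer: 7 2 5 9 4 0 8 1 6 10 3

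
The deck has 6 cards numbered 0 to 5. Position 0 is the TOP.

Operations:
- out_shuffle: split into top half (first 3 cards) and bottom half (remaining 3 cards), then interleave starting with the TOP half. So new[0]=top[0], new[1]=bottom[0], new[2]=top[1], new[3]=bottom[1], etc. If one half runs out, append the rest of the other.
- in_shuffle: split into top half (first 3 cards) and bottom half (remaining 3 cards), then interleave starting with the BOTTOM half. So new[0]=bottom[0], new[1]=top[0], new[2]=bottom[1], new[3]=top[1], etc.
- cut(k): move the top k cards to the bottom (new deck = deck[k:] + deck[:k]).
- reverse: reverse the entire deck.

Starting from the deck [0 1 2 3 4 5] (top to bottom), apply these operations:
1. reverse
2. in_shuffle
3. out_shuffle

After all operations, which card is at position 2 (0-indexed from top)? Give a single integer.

Answer: 5

Derivation:
After op 1 (reverse): [5 4 3 2 1 0]
After op 2 (in_shuffle): [2 5 1 4 0 3]
After op 3 (out_shuffle): [2 4 5 0 1 3]
Position 2: card 5.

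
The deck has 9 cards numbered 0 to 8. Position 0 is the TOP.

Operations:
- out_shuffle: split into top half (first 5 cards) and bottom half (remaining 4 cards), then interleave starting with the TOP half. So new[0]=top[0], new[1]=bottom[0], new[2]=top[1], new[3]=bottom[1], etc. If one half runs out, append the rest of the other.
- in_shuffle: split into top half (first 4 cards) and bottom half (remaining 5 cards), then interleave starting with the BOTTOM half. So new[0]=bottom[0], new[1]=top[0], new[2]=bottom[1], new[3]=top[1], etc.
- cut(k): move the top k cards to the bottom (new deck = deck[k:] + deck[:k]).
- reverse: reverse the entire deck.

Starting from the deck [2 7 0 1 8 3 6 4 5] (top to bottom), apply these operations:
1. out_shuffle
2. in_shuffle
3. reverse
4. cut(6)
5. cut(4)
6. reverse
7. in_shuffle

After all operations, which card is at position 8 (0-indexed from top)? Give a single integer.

Answer: 6

Derivation:
After op 1 (out_shuffle): [2 3 7 6 0 4 1 5 8]
After op 2 (in_shuffle): [0 2 4 3 1 7 5 6 8]
After op 3 (reverse): [8 6 5 7 1 3 4 2 0]
After op 4 (cut(6)): [4 2 0 8 6 5 7 1 3]
After op 5 (cut(4)): [6 5 7 1 3 4 2 0 8]
After op 6 (reverse): [8 0 2 4 3 1 7 5 6]
After op 7 (in_shuffle): [3 8 1 0 7 2 5 4 6]
Position 8: card 6.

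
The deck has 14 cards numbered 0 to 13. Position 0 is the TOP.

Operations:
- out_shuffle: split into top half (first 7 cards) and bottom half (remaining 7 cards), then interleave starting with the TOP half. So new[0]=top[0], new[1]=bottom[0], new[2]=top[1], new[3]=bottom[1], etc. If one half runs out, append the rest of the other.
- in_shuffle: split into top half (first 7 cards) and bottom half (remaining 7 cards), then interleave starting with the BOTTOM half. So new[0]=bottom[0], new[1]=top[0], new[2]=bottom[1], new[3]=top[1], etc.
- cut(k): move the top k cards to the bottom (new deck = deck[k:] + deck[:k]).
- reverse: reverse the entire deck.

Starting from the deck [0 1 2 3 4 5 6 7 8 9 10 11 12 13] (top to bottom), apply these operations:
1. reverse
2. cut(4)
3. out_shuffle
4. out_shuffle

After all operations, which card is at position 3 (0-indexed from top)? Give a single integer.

After op 1 (reverse): [13 12 11 10 9 8 7 6 5 4 3 2 1 0]
After op 2 (cut(4)): [9 8 7 6 5 4 3 2 1 0 13 12 11 10]
After op 3 (out_shuffle): [9 2 8 1 7 0 6 13 5 12 4 11 3 10]
After op 4 (out_shuffle): [9 13 2 5 8 12 1 4 7 11 0 3 6 10]
Position 3: card 5.

Answer: 5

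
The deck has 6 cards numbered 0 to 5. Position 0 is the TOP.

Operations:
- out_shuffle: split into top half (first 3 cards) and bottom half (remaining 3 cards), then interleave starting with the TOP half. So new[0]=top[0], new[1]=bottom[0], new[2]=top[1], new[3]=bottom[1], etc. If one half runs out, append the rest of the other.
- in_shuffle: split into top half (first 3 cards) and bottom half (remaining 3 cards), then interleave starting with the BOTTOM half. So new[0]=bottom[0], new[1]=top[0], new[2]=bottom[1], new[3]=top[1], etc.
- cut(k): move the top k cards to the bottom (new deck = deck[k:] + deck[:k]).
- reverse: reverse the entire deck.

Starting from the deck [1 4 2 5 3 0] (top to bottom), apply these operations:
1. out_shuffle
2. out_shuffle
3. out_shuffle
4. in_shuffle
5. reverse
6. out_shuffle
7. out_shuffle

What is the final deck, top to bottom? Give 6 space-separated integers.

Answer: 3 1 5 2 0 4

Derivation:
After op 1 (out_shuffle): [1 5 4 3 2 0]
After op 2 (out_shuffle): [1 3 5 2 4 0]
After op 3 (out_shuffle): [1 2 3 4 5 0]
After op 4 (in_shuffle): [4 1 5 2 0 3]
After op 5 (reverse): [3 0 2 5 1 4]
After op 6 (out_shuffle): [3 5 0 1 2 4]
After op 7 (out_shuffle): [3 1 5 2 0 4]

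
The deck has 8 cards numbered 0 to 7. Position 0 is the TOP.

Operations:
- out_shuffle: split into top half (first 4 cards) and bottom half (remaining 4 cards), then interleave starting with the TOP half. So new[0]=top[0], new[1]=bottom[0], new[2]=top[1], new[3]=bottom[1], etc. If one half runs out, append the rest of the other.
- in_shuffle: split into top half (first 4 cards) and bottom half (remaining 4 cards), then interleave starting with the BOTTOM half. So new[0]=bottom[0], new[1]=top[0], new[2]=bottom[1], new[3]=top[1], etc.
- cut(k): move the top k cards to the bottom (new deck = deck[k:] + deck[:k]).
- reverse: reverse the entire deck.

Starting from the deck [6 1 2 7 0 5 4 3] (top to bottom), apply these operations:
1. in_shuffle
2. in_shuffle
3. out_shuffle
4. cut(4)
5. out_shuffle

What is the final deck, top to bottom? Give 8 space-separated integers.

After op 1 (in_shuffle): [0 6 5 1 4 2 3 7]
After op 2 (in_shuffle): [4 0 2 6 3 5 7 1]
After op 3 (out_shuffle): [4 3 0 5 2 7 6 1]
After op 4 (cut(4)): [2 7 6 1 4 3 0 5]
After op 5 (out_shuffle): [2 4 7 3 6 0 1 5]

Answer: 2 4 7 3 6 0 1 5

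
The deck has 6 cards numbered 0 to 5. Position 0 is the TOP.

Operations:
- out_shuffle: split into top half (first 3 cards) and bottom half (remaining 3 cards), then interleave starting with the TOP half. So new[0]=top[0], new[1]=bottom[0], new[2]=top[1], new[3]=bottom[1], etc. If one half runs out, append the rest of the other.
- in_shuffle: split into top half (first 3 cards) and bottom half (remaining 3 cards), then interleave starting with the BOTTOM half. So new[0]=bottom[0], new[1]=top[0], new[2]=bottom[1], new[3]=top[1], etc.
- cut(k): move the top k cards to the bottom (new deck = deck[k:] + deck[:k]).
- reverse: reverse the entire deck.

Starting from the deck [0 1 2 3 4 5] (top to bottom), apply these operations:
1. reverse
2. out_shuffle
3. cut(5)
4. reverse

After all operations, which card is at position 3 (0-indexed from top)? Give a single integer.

Answer: 2

Derivation:
After op 1 (reverse): [5 4 3 2 1 0]
After op 2 (out_shuffle): [5 2 4 1 3 0]
After op 3 (cut(5)): [0 5 2 4 1 3]
After op 4 (reverse): [3 1 4 2 5 0]
Position 3: card 2.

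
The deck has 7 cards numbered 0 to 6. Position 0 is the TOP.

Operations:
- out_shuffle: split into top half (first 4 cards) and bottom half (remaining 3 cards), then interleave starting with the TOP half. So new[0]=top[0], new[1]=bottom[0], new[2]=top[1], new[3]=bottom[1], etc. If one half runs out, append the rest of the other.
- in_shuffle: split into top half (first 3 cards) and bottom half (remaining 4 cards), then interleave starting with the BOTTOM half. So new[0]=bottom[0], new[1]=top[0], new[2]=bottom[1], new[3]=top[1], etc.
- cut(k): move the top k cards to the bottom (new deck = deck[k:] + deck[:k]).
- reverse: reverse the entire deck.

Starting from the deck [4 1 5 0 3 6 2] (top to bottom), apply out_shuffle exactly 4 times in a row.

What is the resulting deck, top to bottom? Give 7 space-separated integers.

Answer: 4 3 1 6 5 2 0

Derivation:
After op 1 (out_shuffle): [4 3 1 6 5 2 0]
After op 2 (out_shuffle): [4 5 3 2 1 0 6]
After op 3 (out_shuffle): [4 1 5 0 3 6 2]
After op 4 (out_shuffle): [4 3 1 6 5 2 0]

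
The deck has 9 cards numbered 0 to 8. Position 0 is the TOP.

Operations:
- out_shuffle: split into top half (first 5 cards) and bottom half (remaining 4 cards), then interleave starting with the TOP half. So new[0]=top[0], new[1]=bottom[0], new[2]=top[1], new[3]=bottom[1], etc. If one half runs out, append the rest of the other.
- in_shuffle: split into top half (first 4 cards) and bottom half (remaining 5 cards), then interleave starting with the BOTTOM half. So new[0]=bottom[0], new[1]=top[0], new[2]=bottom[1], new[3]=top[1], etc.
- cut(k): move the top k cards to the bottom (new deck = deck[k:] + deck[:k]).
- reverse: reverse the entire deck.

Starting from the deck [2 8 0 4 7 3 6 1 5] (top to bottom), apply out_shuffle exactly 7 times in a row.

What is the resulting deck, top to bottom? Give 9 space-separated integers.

After op 1 (out_shuffle): [2 3 8 6 0 1 4 5 7]
After op 2 (out_shuffle): [2 1 3 4 8 5 6 7 0]
After op 3 (out_shuffle): [2 5 1 6 3 7 4 0 8]
After op 4 (out_shuffle): [2 7 5 4 1 0 6 8 3]
After op 5 (out_shuffle): [2 0 7 6 5 8 4 3 1]
After op 6 (out_shuffle): [2 8 0 4 7 3 6 1 5]
After op 7 (out_shuffle): [2 3 8 6 0 1 4 5 7]

Answer: 2 3 8 6 0 1 4 5 7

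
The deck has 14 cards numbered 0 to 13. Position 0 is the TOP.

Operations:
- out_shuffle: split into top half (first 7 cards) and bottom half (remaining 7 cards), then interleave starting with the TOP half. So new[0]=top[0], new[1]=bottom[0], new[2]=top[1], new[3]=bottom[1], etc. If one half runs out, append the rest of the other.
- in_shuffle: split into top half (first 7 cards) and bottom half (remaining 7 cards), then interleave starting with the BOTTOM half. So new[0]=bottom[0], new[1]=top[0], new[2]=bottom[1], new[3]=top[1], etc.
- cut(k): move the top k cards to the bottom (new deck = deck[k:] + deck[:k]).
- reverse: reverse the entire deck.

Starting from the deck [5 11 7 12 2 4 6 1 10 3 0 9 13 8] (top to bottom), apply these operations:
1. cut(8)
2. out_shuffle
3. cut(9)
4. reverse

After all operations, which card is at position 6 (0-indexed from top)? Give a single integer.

After op 1 (cut(8)): [10 3 0 9 13 8 5 11 7 12 2 4 6 1]
After op 2 (out_shuffle): [10 11 3 7 0 12 9 2 13 4 8 6 5 1]
After op 3 (cut(9)): [4 8 6 5 1 10 11 3 7 0 12 9 2 13]
After op 4 (reverse): [13 2 9 12 0 7 3 11 10 1 5 6 8 4]
Position 6: card 3.

Answer: 3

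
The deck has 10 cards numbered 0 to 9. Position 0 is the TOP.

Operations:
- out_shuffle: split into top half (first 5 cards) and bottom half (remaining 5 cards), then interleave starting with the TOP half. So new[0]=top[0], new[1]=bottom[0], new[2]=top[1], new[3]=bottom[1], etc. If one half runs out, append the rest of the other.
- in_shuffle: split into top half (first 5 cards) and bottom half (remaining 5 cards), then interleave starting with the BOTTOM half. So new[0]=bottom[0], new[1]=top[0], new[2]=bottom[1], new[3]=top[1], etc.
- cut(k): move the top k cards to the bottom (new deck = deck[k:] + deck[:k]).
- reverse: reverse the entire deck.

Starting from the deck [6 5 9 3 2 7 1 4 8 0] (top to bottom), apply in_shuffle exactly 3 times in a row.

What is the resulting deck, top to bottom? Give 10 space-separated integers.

After op 1 (in_shuffle): [7 6 1 5 4 9 8 3 0 2]
After op 2 (in_shuffle): [9 7 8 6 3 1 0 5 2 4]
After op 3 (in_shuffle): [1 9 0 7 5 8 2 6 4 3]

Answer: 1 9 0 7 5 8 2 6 4 3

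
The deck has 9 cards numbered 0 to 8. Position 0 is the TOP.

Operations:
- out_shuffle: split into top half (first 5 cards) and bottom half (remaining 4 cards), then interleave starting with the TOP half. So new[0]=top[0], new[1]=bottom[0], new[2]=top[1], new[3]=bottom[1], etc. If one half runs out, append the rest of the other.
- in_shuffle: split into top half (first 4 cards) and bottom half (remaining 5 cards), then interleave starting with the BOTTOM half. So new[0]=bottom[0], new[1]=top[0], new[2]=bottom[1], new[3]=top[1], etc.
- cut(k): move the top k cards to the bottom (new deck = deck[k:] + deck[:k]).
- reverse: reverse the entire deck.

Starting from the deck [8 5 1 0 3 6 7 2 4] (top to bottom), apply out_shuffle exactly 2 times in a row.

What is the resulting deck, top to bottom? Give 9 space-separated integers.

After op 1 (out_shuffle): [8 6 5 7 1 2 0 4 3]
After op 2 (out_shuffle): [8 2 6 0 5 4 7 3 1]

Answer: 8 2 6 0 5 4 7 3 1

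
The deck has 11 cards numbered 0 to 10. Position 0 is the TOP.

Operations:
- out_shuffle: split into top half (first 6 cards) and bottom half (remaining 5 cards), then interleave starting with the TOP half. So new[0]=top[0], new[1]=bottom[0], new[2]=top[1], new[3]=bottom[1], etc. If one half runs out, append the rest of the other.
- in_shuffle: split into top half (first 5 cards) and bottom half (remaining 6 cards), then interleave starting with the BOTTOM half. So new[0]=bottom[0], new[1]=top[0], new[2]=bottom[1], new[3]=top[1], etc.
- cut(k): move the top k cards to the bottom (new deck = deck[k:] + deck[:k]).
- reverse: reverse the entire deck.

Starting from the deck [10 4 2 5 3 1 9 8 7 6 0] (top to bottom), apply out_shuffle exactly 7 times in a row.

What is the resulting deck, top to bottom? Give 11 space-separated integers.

After op 1 (out_shuffle): [10 9 4 8 2 7 5 6 3 0 1]
After op 2 (out_shuffle): [10 5 9 6 4 3 8 0 2 1 7]
After op 3 (out_shuffle): [10 8 5 0 9 2 6 1 4 7 3]
After op 4 (out_shuffle): [10 6 8 1 5 4 0 7 9 3 2]
After op 5 (out_shuffle): [10 0 6 7 8 9 1 3 5 2 4]
After op 6 (out_shuffle): [10 1 0 3 6 5 7 2 8 4 9]
After op 7 (out_shuffle): [10 7 1 2 0 8 3 4 6 9 5]

Answer: 10 7 1 2 0 8 3 4 6 9 5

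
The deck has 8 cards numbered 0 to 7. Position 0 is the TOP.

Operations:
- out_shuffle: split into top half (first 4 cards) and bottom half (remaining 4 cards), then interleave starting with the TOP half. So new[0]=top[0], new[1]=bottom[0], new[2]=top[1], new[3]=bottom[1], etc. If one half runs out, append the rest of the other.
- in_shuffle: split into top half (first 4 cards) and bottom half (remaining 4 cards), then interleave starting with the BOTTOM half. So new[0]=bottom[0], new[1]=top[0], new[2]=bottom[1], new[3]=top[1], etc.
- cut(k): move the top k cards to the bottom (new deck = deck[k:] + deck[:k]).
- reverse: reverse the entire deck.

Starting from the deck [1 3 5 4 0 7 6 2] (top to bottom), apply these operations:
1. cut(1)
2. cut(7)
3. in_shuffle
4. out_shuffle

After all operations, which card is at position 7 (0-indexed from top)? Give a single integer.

Answer: 4

Derivation:
After op 1 (cut(1)): [3 5 4 0 7 6 2 1]
After op 2 (cut(7)): [1 3 5 4 0 7 6 2]
After op 3 (in_shuffle): [0 1 7 3 6 5 2 4]
After op 4 (out_shuffle): [0 6 1 5 7 2 3 4]
Position 7: card 4.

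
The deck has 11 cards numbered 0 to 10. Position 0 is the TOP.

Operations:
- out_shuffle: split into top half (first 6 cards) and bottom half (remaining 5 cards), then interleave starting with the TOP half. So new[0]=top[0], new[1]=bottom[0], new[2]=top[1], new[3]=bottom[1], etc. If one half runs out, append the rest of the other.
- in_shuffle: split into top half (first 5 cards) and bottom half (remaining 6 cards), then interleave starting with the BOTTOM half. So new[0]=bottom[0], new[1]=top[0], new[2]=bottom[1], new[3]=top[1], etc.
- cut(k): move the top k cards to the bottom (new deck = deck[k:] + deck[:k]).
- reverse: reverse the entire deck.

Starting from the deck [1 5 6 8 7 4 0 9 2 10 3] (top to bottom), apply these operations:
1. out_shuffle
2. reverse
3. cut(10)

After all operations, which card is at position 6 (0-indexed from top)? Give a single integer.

Answer: 2

Derivation:
After op 1 (out_shuffle): [1 0 5 9 6 2 8 10 7 3 4]
After op 2 (reverse): [4 3 7 10 8 2 6 9 5 0 1]
After op 3 (cut(10)): [1 4 3 7 10 8 2 6 9 5 0]
Position 6: card 2.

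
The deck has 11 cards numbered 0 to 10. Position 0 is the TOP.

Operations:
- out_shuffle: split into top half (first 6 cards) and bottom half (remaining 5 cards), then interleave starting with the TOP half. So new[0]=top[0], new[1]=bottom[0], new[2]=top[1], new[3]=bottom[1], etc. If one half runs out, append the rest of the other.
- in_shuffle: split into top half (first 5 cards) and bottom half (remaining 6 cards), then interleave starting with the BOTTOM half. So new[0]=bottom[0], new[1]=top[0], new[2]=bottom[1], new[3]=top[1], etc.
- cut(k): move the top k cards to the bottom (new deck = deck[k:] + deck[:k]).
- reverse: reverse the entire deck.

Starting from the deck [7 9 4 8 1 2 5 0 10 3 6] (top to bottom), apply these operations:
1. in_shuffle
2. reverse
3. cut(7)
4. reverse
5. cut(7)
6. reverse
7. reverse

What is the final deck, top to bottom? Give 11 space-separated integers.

After op 1 (in_shuffle): [2 7 5 9 0 4 10 8 3 1 6]
After op 2 (reverse): [6 1 3 8 10 4 0 9 5 7 2]
After op 3 (cut(7)): [9 5 7 2 6 1 3 8 10 4 0]
After op 4 (reverse): [0 4 10 8 3 1 6 2 7 5 9]
After op 5 (cut(7)): [2 7 5 9 0 4 10 8 3 1 6]
After op 6 (reverse): [6 1 3 8 10 4 0 9 5 7 2]
After op 7 (reverse): [2 7 5 9 0 4 10 8 3 1 6]

Answer: 2 7 5 9 0 4 10 8 3 1 6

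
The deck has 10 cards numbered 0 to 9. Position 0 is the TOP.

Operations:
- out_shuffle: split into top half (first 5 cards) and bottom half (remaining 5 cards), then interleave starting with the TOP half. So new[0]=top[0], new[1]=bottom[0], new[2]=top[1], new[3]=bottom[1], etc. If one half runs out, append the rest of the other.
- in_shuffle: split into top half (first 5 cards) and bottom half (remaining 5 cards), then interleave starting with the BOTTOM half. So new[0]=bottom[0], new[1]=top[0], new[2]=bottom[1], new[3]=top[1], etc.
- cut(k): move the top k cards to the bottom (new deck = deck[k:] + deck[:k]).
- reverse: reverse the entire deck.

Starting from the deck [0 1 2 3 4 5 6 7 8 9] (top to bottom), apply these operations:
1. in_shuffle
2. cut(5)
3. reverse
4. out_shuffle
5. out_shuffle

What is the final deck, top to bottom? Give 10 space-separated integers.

After op 1 (in_shuffle): [5 0 6 1 7 2 8 3 9 4]
After op 2 (cut(5)): [2 8 3 9 4 5 0 6 1 7]
After op 3 (reverse): [7 1 6 0 5 4 9 3 8 2]
After op 4 (out_shuffle): [7 4 1 9 6 3 0 8 5 2]
After op 5 (out_shuffle): [7 3 4 0 1 8 9 5 6 2]

Answer: 7 3 4 0 1 8 9 5 6 2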